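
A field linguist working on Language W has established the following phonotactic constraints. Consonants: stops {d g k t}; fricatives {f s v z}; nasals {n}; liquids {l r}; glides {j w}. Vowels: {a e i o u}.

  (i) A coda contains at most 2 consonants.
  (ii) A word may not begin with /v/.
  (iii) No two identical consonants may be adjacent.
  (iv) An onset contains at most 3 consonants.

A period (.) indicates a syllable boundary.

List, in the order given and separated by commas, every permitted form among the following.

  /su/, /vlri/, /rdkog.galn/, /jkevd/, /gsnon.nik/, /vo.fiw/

/su/, /jkevd/

/su/ — σ1 onset /s/, coda /∅/ ok → permitted
/vlri/ — violates constraint (ii): word begins with /v/ → not permitted
/rdkog.galn/ — violates constraint (iii): adjacent identical consonants /gg/ → not permitted
/jkevd/ — σ1 onset /jk/ (2C), coda /vd/ (2C) ok → permitted
/gsnon.nik/ — violates constraint (iii): adjacent identical consonants /nn/ → not permitted
/vo.fiw/ — violates constraint (ii): word begins with /v/ → not permitted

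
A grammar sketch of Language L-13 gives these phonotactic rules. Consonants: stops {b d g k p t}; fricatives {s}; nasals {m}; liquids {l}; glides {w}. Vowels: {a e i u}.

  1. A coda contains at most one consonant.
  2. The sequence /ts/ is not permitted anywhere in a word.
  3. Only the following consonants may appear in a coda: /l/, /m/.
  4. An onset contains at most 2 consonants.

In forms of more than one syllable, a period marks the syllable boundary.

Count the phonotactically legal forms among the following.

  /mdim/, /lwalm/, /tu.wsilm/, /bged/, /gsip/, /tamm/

/mdim/ — σ1 onset /md/ (2C), coda /m/ ok → phonotactically legal
/lwalm/ — violates constraint 1: syllable 1 coda /lm/ has 2 consonants (> 1) → phonotactically illegal
/tu.wsilm/ — violates constraint 1: syllable 2 coda /lm/ has 2 consonants (> 1) → phonotactically illegal
/bged/ — violates constraint 3: syllable 1 coda contains /d/, which is not a licensed coda consonant → phonotactically illegal
/gsip/ — violates constraint 3: syllable 1 coda contains /p/, which is not a licensed coda consonant → phonotactically illegal
/tamm/ — violates constraint 1: syllable 1 coda /mm/ has 2 consonants (> 1) → phonotactically illegal
Phonotactically legal: /mdim/ → 1.

1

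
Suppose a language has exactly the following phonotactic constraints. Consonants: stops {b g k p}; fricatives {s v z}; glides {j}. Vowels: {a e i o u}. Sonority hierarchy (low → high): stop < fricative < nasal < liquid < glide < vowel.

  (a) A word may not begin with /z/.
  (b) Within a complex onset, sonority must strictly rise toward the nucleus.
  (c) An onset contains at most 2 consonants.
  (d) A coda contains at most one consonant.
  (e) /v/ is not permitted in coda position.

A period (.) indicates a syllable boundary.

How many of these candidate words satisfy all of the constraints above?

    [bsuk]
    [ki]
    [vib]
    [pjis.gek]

[bsuk] — σ1 onset /bs/ (1→2 rises), coda /k/ ok → licit
[ki] — σ1 onset /k/, coda /∅/ ok → licit
[vib] — σ1 onset /v/, coda /b/ ok → licit
[pjis.gek] — σ1 onset /pj/ (1→5 rises), coda /s/ ok; σ2 onset /g/, coda /k/ ok → licit
Licit: [bsuk], [ki], [vib], [pjis.gek] → 4.

4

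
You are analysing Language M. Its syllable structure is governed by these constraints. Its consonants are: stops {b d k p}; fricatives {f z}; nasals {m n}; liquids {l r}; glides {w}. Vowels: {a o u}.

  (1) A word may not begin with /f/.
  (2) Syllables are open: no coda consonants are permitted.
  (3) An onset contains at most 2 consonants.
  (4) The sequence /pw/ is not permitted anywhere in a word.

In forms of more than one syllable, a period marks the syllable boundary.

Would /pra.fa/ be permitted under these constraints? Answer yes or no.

/pra.fa/ — σ1 onset /pr/ (2C), coda /∅/ ok; σ2 onset /f/, coda /∅/ ok → permitted

yes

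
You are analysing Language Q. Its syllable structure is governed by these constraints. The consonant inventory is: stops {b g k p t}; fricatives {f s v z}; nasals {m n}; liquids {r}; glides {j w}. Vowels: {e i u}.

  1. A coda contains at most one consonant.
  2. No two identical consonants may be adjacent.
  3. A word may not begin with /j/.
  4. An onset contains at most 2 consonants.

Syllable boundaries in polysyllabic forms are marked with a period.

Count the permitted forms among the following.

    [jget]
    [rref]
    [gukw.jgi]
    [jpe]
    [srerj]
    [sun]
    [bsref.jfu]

1

[jget] — violates constraint 3: word begins with /j/ → not permitted
[rref] — violates constraint 2: adjacent identical consonants /rr/ → not permitted
[gukw.jgi] — violates constraint 1: syllable 1 coda /kw/ has 2 consonants (> 1) → not permitted
[jpe] — violates constraint 3: word begins with /j/ → not permitted
[srerj] — violates constraint 1: syllable 1 coda /rj/ has 2 consonants (> 1) → not permitted
[sun] — σ1 onset /s/, coda /n/ ok → permitted
[bsref.jfu] — violates constraint 4: syllable 1 onset /bsr/ has 3 consonants (> 2) → not permitted
Permitted: [sun] → 1.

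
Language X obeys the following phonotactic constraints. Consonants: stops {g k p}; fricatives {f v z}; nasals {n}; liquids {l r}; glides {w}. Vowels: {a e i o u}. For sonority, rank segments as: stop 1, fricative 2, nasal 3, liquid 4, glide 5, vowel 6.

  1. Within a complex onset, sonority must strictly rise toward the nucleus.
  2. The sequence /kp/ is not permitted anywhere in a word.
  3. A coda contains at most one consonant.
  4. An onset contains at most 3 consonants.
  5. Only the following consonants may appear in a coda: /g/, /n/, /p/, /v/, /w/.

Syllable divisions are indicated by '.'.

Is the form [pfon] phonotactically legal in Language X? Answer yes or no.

[pfon] — σ1 onset /pf/ (1→2 rises), coda /n/ ok → phonotactically legal

yes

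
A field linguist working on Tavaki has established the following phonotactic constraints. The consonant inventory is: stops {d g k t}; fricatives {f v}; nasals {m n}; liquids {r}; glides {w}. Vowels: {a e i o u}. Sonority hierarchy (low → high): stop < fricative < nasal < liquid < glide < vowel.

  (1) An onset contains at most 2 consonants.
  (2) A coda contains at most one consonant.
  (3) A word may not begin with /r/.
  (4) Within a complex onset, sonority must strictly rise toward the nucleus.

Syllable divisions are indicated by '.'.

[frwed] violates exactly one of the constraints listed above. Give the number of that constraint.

1

[frwed]: syllable 1 onset /frw/ has 3 consonants (> 2).
This is a violation of constraint 1: "An onset contains at most 2 consonants."
The remaining constraints (2, 3, 4) are satisfied.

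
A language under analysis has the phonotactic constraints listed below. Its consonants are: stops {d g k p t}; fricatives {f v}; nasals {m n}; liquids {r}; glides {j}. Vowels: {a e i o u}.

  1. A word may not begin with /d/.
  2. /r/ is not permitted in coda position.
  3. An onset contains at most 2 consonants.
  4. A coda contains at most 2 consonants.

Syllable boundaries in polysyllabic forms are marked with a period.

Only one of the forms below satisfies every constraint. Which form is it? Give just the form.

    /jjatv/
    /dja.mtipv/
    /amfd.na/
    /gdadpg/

/jjatv/

/jjatv/ — σ1 onset /jj/ (2C), coda /tv/ (2C) ok → permitted
/dja.mtipv/ — violates constraint 1: word begins with /d/ → not permitted
/amfd.na/ — violates constraint 4: syllable 1 coda /mfd/ has 3 consonants (> 2) → not permitted
/gdadpg/ — violates constraint 4: syllable 1 coda /dpg/ has 3 consonants (> 2) → not permitted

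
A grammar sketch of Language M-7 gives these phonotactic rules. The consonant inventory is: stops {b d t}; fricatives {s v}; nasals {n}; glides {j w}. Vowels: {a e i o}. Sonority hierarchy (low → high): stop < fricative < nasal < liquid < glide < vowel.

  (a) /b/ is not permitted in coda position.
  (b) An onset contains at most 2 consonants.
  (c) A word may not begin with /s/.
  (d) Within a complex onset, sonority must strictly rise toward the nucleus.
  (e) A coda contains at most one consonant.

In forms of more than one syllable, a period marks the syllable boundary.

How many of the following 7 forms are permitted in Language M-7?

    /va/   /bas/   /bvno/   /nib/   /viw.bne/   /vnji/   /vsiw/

/va/ — σ1 onset /v/, coda /∅/ ok → permitted
/bas/ — σ1 onset /b/, coda /s/ ok → permitted
/bvno/ — violates constraint (b): syllable 1 onset /bvn/ has 3 consonants (> 2) → not permitted
/nib/ — violates constraint (a): syllable 1 coda contains /b/ → not permitted
/viw.bne/ — σ1 onset /v/, coda /w/ ok; σ2 onset /bn/ (1→3 rises), coda /∅/ ok → permitted
/vnji/ — violates constraint (b): syllable 1 onset /vnj/ has 3 consonants (> 2) → not permitted
/vsiw/ — violates constraint (d): syllable 1 onset /vs/: /v/ (fricative, 2) → /s/ (fricative, 2) does not rise → not permitted
Permitted: /va/, /bas/, /viw.bne/ → 3.

3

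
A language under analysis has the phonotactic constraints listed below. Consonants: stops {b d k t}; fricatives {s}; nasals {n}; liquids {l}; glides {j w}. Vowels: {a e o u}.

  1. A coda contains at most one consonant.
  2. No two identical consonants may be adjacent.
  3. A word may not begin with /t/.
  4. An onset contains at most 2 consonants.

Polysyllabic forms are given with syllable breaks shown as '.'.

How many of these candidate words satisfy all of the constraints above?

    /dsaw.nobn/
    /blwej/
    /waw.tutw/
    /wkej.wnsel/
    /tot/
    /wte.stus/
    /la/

2

/dsaw.nobn/ — violates constraint 1: syllable 2 coda /bn/ has 2 consonants (> 1) → phonotactically illegal
/blwej/ — violates constraint 4: syllable 1 onset /blw/ has 3 consonants (> 2) → phonotactically illegal
/waw.tutw/ — violates constraint 1: syllable 2 coda /tw/ has 2 consonants (> 1) → phonotactically illegal
/wkej.wnsel/ — violates constraint 4: syllable 2 onset /wns/ has 3 consonants (> 2) → phonotactically illegal
/tot/ — violates constraint 3: word begins with /t/ → phonotactically illegal
/wte.stus/ — σ1 onset /wt/ (2C), coda /∅/ ok; σ2 onset /st/ (2C), coda /s/ ok → phonotactically legal
/la/ — σ1 onset /l/, coda /∅/ ok → phonotactically legal
Phonotactically legal: /wte.stus/, /la/ → 2.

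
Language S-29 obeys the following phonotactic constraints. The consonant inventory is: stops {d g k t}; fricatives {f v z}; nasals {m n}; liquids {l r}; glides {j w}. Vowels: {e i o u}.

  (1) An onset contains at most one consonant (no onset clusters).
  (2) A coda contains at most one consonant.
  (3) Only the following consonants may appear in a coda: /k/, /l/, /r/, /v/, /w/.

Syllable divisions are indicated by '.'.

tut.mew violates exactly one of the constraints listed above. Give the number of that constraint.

3

tut.mew: syllable 1 coda contains /t/, which is not a licensed coda consonant.
This is a violation of constraint 3: "Only the following consonants may appear in a coda: /k/, /l/, /r/, /v/, /w/."
The remaining constraints (1, 2) are satisfied.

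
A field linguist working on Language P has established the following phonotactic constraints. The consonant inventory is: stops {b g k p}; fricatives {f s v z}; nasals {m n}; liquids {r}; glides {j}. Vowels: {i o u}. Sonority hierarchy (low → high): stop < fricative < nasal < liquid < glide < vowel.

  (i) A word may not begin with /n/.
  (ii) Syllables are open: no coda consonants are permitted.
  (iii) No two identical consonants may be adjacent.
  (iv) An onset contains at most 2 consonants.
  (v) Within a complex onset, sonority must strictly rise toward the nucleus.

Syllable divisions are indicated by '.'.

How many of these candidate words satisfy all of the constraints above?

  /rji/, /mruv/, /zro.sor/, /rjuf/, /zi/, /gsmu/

2

/rji/ — σ1 onset /rj/ (4→5 rises), coda /∅/ ok → well-formed
/mruv/ — violates constraint (ii): syllable 1 coda /v/ has 1 consonant (> 0) → ill-formed
/zro.sor/ — violates constraint (ii): syllable 2 coda /r/ has 1 consonant (> 0) → ill-formed
/rjuf/ — violates constraint (ii): syllable 1 coda /f/ has 1 consonant (> 0) → ill-formed
/zi/ — σ1 onset /z/, coda /∅/ ok → well-formed
/gsmu/ — violates constraint (iv): syllable 1 onset /gsm/ has 3 consonants (> 2) → ill-formed
Well-formed: /rji/, /zi/ → 2.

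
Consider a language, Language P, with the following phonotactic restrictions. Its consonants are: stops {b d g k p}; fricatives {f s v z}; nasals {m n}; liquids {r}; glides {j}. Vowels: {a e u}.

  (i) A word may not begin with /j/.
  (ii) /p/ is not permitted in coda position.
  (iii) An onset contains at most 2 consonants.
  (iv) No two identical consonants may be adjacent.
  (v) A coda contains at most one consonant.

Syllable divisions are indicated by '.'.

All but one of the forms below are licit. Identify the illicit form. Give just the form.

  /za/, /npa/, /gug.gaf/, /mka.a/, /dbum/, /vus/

/gug.gaf/

/za/ — σ1 onset /z/, coda /∅/ ok → licit
/npa/ — σ1 onset /np/ (2C), coda /∅/ ok → licit
/gug.gaf/ — violates constraint (iv): adjacent identical consonants /gg/ → illicit
/mka.a/ — σ1 onset /mk/ (2C), coda /∅/ ok; σ2 onset /∅/, coda /∅/ ok → licit
/dbum/ — σ1 onset /db/ (2C), coda /m/ ok → licit
/vus/ — σ1 onset /v/, coda /s/ ok → licit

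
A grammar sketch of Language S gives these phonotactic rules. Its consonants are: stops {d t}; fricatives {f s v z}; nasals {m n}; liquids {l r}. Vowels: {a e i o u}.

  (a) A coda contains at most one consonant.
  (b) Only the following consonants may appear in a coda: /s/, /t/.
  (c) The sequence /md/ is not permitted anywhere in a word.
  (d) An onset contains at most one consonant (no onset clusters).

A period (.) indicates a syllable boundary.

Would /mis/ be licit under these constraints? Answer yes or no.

yes

/mis/ — σ1 onset /m/, coda /s/ ok → licit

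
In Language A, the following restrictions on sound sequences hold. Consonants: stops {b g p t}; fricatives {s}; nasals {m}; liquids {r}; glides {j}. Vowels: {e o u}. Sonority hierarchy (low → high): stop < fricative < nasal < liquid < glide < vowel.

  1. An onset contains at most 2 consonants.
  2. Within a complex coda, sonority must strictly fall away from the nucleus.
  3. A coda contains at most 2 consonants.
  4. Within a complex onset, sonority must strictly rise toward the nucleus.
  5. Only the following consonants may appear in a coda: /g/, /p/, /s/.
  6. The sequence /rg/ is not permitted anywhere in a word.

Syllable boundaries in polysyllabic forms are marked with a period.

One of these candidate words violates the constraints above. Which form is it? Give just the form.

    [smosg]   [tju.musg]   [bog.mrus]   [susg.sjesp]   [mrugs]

[mrugs]

[smosg] — σ1 onset /sm/ (2→3 rises), coda /sg/ (2→1 falls) ok → phonotactically legal
[tju.musg] — σ1 onset /tj/ (1→5 rises), coda /∅/ ok; σ2 onset /m/, coda /sg/ (2→1 falls) ok → phonotactically legal
[bog.mrus] — σ1 onset /b/, coda /g/ ok; σ2 onset /mr/ (3→4 rises), coda /s/ ok → phonotactically legal
[susg.sjesp] — σ1 onset /s/, coda /sg/ (2→1 falls) ok; σ2 onset /sj/ (2→5 rises), coda /sp/ (2→1 falls) ok → phonotactically legal
[mrugs] — violates constraint 2: syllable 1 coda /gs/: /g/ (stop, 1) → /s/ (fricative, 2) does not fall → phonotactically illegal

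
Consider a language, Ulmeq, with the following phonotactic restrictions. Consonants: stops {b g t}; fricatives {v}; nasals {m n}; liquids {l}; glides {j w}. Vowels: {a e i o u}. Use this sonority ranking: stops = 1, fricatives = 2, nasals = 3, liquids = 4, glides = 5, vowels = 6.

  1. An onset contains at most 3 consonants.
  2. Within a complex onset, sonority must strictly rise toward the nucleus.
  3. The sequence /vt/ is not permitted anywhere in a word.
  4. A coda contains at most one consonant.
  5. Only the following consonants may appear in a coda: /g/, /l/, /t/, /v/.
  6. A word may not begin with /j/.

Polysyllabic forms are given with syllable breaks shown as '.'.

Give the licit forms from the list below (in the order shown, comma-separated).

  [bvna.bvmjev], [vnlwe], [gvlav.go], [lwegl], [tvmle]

[bvna.bvmjev] — violates constraint 1: syllable 2 onset /bvmj/ has 4 consonants (> 3) → illicit
[vnlwe] — violates constraint 1: syllable 1 onset /vnlw/ has 4 consonants (> 3) → illicit
[gvlav.go] — σ1 onset /gvl/ (1→2→4 rises), coda /v/ ok; σ2 onset /g/, coda /∅/ ok → licit
[lwegl] — violates constraint 4: syllable 1 coda /gl/ has 2 consonants (> 1) → illicit
[tvmle] — violates constraint 1: syllable 1 onset /tvml/ has 4 consonants (> 3) → illicit

[gvlav.go]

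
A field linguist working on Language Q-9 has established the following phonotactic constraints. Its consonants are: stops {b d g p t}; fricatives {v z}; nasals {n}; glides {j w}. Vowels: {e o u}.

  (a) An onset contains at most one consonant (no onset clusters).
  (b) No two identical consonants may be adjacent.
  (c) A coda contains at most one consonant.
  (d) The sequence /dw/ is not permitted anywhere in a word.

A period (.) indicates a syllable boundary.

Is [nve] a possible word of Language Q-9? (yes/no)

[nve] — violates constraint (a): syllable 1 onset /nv/ has 2 consonants (> 1) → illicit

no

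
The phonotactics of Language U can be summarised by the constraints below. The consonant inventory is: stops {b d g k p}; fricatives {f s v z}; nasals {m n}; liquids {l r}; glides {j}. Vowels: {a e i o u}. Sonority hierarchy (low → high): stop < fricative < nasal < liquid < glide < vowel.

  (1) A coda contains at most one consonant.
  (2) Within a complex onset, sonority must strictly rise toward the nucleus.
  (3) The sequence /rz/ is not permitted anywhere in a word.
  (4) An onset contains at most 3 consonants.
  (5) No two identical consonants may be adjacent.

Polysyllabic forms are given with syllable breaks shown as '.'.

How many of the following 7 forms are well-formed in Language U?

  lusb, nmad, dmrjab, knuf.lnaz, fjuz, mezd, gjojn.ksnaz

lusb — violates constraint 1: syllable 1 coda /sb/ has 2 consonants (> 1) → ill-formed
nmad — violates constraint 2: syllable 1 onset /nm/: /n/ (nasal, 3) → /m/ (nasal, 3) does not rise → ill-formed
dmrjab — violates constraint 4: syllable 1 onset /dmrj/ has 4 consonants (> 3) → ill-formed
knuf.lnaz — violates constraint 2: syllable 2 onset /ln/: /l/ (liquid, 4) → /n/ (nasal, 3) does not rise → ill-formed
fjuz — σ1 onset /fj/ (2→5 rises), coda /z/ ok → well-formed
mezd — violates constraint 1: syllable 1 coda /zd/ has 2 consonants (> 1) → ill-formed
gjojn.ksnaz — violates constraint 1: syllable 1 coda /jn/ has 2 consonants (> 1) → ill-formed
Well-formed: fjuz → 1.

1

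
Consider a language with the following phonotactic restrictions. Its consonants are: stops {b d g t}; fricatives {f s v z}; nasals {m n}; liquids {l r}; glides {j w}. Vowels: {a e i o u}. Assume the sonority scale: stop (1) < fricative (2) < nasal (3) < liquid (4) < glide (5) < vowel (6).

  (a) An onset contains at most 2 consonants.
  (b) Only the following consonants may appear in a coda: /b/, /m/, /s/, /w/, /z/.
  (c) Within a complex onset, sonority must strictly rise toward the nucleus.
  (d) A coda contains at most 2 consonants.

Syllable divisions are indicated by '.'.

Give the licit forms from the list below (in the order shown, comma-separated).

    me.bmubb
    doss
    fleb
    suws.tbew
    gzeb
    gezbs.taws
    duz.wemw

me.bmubb — σ1 onset /m/, coda /∅/ ok; σ2 onset /bm/ (1→3 rises), coda /bb/ (2C) ok → licit
doss — σ1 onset /d/, coda /ss/ (2C) ok → licit
fleb — σ1 onset /fl/ (2→4 rises), coda /b/ ok → licit
suws.tbew — violates constraint (c): syllable 2 onset /tb/: /t/ (stop, 1) → /b/ (stop, 1) does not rise → illicit
gzeb — σ1 onset /gz/ (1→2 rises), coda /b/ ok → licit
gezbs.taws — violates constraint (d): syllable 1 coda /zbs/ has 3 consonants (> 2) → illicit
duz.wemw — σ1 onset /d/, coda /z/ ok; σ2 onset /w/, coda /mw/ (2C) ok → licit

me.bmubb, doss, fleb, gzeb, duz.wemw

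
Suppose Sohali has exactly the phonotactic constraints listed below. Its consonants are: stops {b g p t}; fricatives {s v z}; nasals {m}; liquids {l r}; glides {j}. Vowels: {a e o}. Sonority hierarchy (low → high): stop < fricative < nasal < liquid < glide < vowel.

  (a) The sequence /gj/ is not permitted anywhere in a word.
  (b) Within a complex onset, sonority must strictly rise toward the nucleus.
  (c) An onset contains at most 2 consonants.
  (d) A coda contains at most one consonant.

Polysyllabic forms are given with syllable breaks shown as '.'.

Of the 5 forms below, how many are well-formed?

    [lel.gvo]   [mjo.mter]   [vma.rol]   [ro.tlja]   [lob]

3

[lel.gvo] — σ1 onset /l/, coda /l/ ok; σ2 onset /gv/ (1→2 rises), coda /∅/ ok → well-formed
[mjo.mter] — violates constraint (b): syllable 2 onset /mt/: /m/ (nasal, 3) → /t/ (stop, 1) does not rise → ill-formed
[vma.rol] — σ1 onset /vm/ (2→3 rises), coda /∅/ ok; σ2 onset /r/, coda /l/ ok → well-formed
[ro.tlja] — violates constraint (c): syllable 2 onset /tlj/ has 3 consonants (> 2) → ill-formed
[lob] — σ1 onset /l/, coda /b/ ok → well-formed
Well-formed: [lel.gvo], [vma.rol], [lob] → 3.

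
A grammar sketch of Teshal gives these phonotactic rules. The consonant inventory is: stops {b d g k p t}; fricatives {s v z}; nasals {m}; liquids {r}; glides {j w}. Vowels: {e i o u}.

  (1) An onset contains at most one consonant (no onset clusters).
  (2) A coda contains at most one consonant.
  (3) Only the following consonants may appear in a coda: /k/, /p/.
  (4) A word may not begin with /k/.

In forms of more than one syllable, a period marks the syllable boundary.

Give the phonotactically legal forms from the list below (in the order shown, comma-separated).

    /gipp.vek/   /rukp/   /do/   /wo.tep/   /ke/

/do/, /wo.tep/

/gipp.vek/ — violates constraint 2: syllable 1 coda /pp/ has 2 consonants (> 1) → phonotactically illegal
/rukp/ — violates constraint 2: syllable 1 coda /kp/ has 2 consonants (> 1) → phonotactically illegal
/do/ — σ1 onset /d/, coda /∅/ ok → phonotactically legal
/wo.tep/ — σ1 onset /w/, coda /∅/ ok; σ2 onset /t/, coda /p/ ok → phonotactically legal
/ke/ — violates constraint 4: word begins with /k/ → phonotactically illegal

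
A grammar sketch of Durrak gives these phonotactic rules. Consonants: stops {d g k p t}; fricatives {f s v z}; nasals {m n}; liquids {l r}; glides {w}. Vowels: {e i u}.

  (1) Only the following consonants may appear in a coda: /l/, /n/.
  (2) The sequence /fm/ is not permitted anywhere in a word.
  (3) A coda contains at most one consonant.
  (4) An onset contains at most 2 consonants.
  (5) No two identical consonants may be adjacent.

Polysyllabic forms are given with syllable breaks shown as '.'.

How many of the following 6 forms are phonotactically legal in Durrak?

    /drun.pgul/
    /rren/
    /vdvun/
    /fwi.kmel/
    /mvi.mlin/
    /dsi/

4

/drun.pgul/ — σ1 onset /dr/ (2C), coda /n/ ok; σ2 onset /pg/ (2C), coda /l/ ok → phonotactically legal
/rren/ — violates constraint 5: adjacent identical consonants /rr/ → phonotactically illegal
/vdvun/ — violates constraint 4: syllable 1 onset /vdv/ has 3 consonants (> 2) → phonotactically illegal
/fwi.kmel/ — σ1 onset /fw/ (2C), coda /∅/ ok; σ2 onset /km/ (2C), coda /l/ ok → phonotactically legal
/mvi.mlin/ — σ1 onset /mv/ (2C), coda /∅/ ok; σ2 onset /ml/ (2C), coda /n/ ok → phonotactically legal
/dsi/ — σ1 onset /ds/ (2C), coda /∅/ ok → phonotactically legal
Phonotactically legal: /drun.pgul/, /fwi.kmel/, /mvi.mlin/, /dsi/ → 4.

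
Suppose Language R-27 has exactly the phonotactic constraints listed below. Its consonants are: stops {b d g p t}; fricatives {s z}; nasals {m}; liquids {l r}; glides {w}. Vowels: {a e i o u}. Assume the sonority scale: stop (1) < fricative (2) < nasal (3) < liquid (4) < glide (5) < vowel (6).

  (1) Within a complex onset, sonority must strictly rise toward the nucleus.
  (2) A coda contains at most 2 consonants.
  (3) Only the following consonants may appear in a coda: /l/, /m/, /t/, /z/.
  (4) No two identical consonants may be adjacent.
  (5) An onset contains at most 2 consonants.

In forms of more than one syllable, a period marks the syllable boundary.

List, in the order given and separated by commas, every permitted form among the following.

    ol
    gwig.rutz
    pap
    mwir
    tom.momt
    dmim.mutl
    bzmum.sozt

ol

ol — σ1 onset /∅/, coda /l/ ok → permitted
gwig.rutz — violates constraint 3: syllable 1 coda contains /g/, which is not a licensed coda consonant → not permitted
pap — violates constraint 3: syllable 1 coda contains /p/, which is not a licensed coda consonant → not permitted
mwir — violates constraint 3: syllable 1 coda contains /r/, which is not a licensed coda consonant → not permitted
tom.momt — violates constraint 4: adjacent identical consonants /mm/ → not permitted
dmim.mutl — violates constraint 4: adjacent identical consonants /mm/ → not permitted
bzmum.sozt — violates constraint 5: syllable 1 onset /bzm/ has 3 consonants (> 2) → not permitted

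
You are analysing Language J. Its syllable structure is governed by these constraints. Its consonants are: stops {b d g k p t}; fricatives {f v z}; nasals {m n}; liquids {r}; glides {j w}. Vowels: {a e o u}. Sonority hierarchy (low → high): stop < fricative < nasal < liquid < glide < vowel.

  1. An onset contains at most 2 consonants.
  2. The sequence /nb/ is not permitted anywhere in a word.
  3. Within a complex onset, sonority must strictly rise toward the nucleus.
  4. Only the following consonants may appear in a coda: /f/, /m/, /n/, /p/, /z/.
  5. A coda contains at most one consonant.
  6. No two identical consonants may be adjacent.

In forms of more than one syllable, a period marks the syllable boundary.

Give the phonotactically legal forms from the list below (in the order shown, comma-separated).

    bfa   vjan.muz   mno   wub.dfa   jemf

bfa, vjan.muz

bfa — σ1 onset /bf/ (1→2 rises), coda /∅/ ok → phonotactically legal
vjan.muz — σ1 onset /vj/ (2→5 rises), coda /n/ ok; σ2 onset /m/, coda /z/ ok → phonotactically legal
mno — violates constraint 3: syllable 1 onset /mn/: /m/ (nasal, 3) → /n/ (nasal, 3) does not rise → phonotactically illegal
wub.dfa — violates constraint 4: syllable 1 coda contains /b/, which is not a licensed coda consonant → phonotactically illegal
jemf — violates constraint 5: syllable 1 coda /mf/ has 2 consonants (> 1) → phonotactically illegal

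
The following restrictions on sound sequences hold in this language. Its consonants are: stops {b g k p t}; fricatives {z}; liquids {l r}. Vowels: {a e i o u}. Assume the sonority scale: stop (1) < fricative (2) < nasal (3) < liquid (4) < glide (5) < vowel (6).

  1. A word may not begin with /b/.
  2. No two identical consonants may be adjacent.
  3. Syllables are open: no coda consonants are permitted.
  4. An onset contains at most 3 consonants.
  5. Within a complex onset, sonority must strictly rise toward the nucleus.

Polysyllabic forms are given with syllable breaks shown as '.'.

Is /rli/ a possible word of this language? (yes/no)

/rli/ — violates constraint 5: syllable 1 onset /rl/: /r/ (liquid, 4) → /l/ (liquid, 4) does not rise → phonotactically illegal

no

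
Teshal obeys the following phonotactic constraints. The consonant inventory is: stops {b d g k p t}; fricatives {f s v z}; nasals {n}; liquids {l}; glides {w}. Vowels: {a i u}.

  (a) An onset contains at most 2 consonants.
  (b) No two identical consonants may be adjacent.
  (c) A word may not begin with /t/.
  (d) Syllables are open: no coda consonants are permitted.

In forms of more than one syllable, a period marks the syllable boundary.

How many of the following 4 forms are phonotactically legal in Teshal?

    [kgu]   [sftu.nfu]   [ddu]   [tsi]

1

[kgu] — σ1 onset /kg/ (2C), coda /∅/ ok → phonotactically legal
[sftu.nfu] — violates constraint (a): syllable 1 onset /sft/ has 3 consonants (> 2) → phonotactically illegal
[ddu] — violates constraint (b): adjacent identical consonants /dd/ → phonotactically illegal
[tsi] — violates constraint (c): word begins with /t/ → phonotactically illegal
Phonotactically legal: [kgu] → 1.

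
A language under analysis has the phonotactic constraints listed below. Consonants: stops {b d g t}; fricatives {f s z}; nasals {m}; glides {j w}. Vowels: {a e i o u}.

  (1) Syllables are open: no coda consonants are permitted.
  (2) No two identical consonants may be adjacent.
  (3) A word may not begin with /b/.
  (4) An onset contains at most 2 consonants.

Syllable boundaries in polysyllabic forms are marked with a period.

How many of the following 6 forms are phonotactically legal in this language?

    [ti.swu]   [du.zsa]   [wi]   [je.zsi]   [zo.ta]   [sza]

6

[ti.swu] — σ1 onset /t/, coda /∅/ ok; σ2 onset /sw/ (2C), coda /∅/ ok → phonotactically legal
[du.zsa] — σ1 onset /d/, coda /∅/ ok; σ2 onset /zs/ (2C), coda /∅/ ok → phonotactically legal
[wi] — σ1 onset /w/, coda /∅/ ok → phonotactically legal
[je.zsi] — σ1 onset /j/, coda /∅/ ok; σ2 onset /zs/ (2C), coda /∅/ ok → phonotactically legal
[zo.ta] — σ1 onset /z/, coda /∅/ ok; σ2 onset /t/, coda /∅/ ok → phonotactically legal
[sza] — σ1 onset /sz/ (2C), coda /∅/ ok → phonotactically legal
Phonotactically legal: [ti.swu], [du.zsa], [wi], [je.zsi], [zo.ta], [sza] → 6.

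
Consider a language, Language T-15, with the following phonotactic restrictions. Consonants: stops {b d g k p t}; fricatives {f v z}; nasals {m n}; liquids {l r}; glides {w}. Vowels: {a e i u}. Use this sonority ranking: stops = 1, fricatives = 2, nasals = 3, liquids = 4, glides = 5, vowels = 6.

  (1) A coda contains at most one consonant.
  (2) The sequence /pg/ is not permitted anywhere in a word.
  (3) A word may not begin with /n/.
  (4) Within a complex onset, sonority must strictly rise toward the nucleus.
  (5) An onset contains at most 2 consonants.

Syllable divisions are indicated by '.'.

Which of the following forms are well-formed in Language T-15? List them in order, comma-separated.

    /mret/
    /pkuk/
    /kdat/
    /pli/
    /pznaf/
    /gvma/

/mret/, /pli/

/mret/ — σ1 onset /mr/ (3→4 rises), coda /t/ ok → well-formed
/pkuk/ — violates constraint 4: syllable 1 onset /pk/: /p/ (stop, 1) → /k/ (stop, 1) does not rise → ill-formed
/kdat/ — violates constraint 4: syllable 1 onset /kd/: /k/ (stop, 1) → /d/ (stop, 1) does not rise → ill-formed
/pli/ — σ1 onset /pl/ (1→4 rises), coda /∅/ ok → well-formed
/pznaf/ — violates constraint 5: syllable 1 onset /pzn/ has 3 consonants (> 2) → ill-formed
/gvma/ — violates constraint 5: syllable 1 onset /gvm/ has 3 consonants (> 2) → ill-formed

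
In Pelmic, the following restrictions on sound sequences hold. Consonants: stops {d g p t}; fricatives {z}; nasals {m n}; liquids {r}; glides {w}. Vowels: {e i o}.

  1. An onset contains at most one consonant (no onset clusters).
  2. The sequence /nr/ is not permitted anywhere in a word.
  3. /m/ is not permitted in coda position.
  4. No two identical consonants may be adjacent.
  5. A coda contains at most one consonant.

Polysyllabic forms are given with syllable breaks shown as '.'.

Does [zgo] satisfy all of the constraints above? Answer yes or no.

no

[zgo] — violates constraint 1: syllable 1 onset /zg/ has 2 consonants (> 1) → illicit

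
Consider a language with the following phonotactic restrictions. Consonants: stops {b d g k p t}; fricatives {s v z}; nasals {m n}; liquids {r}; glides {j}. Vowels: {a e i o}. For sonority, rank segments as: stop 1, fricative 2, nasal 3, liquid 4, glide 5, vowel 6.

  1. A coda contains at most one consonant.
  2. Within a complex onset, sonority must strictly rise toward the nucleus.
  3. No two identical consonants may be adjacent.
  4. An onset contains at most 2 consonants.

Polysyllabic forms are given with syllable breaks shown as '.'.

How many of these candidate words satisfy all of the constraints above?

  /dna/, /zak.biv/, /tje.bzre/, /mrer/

3

/dna/ — σ1 onset /dn/ (1→3 rises), coda /∅/ ok → permitted
/zak.biv/ — σ1 onset /z/, coda /k/ ok; σ2 onset /b/, coda /v/ ok → permitted
/tje.bzre/ — violates constraint 4: syllable 2 onset /bzr/ has 3 consonants (> 2) → not permitted
/mrer/ — σ1 onset /mr/ (3→4 rises), coda /r/ ok → permitted
Permitted: /dna/, /zak.biv/, /mrer/ → 3.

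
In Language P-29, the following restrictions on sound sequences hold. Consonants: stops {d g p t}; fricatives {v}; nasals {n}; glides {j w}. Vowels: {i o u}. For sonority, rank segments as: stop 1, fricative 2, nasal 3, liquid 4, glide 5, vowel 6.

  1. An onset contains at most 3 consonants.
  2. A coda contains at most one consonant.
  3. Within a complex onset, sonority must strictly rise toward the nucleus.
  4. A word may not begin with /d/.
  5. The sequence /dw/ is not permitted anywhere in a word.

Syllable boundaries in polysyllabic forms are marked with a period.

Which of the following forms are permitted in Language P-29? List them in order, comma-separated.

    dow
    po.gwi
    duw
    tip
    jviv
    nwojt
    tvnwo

dow — violates constraint 4: word begins with /d/ → not permitted
po.gwi — σ1 onset /p/, coda /∅/ ok; σ2 onset /gw/ (1→5 rises), coda /∅/ ok → permitted
duw — violates constraint 4: word begins with /d/ → not permitted
tip — σ1 onset /t/, coda /p/ ok → permitted
jviv — violates constraint 3: syllable 1 onset /jv/: /j/ (glide, 5) → /v/ (fricative, 2) does not rise → not permitted
nwojt — violates constraint 2: syllable 1 coda /jt/ has 2 consonants (> 1) → not permitted
tvnwo — violates constraint 1: syllable 1 onset /tvnw/ has 4 consonants (> 3) → not permitted

po.gwi, tip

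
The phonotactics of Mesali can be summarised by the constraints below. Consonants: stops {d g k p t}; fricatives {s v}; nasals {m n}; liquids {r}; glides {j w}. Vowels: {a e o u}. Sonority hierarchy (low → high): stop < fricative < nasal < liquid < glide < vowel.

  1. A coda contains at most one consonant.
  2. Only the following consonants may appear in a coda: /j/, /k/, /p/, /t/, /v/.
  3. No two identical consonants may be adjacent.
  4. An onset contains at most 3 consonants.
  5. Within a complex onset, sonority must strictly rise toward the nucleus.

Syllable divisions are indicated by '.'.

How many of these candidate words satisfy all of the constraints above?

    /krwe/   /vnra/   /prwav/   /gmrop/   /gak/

/krwe/ — σ1 onset /krw/ (1→4→5 rises), coda /∅/ ok → well-formed
/vnra/ — σ1 onset /vnr/ (2→3→4 rises), coda /∅/ ok → well-formed
/prwav/ — σ1 onset /prw/ (1→4→5 rises), coda /v/ ok → well-formed
/gmrop/ — σ1 onset /gmr/ (1→3→4 rises), coda /p/ ok → well-formed
/gak/ — σ1 onset /g/, coda /k/ ok → well-formed
Well-formed: /krwe/, /vnra/, /prwav/, /gmrop/, /gak/ → 5.

5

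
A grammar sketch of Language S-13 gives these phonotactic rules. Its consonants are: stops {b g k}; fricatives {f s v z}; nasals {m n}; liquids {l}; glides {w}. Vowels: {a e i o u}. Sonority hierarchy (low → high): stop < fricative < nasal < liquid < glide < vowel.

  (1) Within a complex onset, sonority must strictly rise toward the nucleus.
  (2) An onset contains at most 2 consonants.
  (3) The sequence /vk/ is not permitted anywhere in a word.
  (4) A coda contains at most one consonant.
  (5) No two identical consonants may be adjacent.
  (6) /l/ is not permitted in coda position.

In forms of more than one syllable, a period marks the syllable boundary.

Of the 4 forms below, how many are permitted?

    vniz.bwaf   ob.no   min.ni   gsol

2

vniz.bwaf — σ1 onset /vn/ (2→3 rises), coda /z/ ok; σ2 onset /bw/ (1→5 rises), coda /f/ ok → permitted
ob.no — σ1 onset /∅/, coda /b/ ok; σ2 onset /n/, coda /∅/ ok → permitted
min.ni — violates constraint 5: adjacent identical consonants /nn/ → not permitted
gsol — violates constraint 6: syllable 1 coda contains /l/ → not permitted
Permitted: vniz.bwaf, ob.no → 2.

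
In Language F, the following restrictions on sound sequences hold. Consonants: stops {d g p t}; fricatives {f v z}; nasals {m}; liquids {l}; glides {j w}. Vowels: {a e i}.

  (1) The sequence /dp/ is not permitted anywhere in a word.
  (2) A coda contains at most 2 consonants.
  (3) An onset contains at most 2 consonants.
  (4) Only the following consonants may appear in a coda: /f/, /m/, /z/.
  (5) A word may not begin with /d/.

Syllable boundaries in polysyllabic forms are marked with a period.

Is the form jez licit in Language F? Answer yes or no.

yes

jez — σ1 onset /j/, coda /z/ ok → licit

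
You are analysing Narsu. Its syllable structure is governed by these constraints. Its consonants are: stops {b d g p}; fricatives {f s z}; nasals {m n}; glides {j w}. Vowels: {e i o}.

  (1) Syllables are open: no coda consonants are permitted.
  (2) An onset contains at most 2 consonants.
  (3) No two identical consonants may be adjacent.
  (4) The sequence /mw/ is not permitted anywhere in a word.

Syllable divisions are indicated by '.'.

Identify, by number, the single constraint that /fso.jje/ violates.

/fso.jje/: adjacent identical consonants /jj/.
This is a violation of constraint 3: "No two identical consonants may be adjacent."
The remaining constraints (1, 2, 4) are satisfied.

3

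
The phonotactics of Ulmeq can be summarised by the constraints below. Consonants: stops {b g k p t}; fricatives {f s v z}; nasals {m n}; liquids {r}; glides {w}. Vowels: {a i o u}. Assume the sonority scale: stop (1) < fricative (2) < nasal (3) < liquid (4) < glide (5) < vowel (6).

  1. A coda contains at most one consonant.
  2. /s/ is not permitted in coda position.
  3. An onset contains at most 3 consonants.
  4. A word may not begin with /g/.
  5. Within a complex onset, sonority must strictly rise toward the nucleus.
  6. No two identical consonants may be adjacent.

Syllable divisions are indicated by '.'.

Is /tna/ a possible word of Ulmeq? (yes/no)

/tna/ — σ1 onset /tn/ (1→3 rises), coda /∅/ ok → licit

yes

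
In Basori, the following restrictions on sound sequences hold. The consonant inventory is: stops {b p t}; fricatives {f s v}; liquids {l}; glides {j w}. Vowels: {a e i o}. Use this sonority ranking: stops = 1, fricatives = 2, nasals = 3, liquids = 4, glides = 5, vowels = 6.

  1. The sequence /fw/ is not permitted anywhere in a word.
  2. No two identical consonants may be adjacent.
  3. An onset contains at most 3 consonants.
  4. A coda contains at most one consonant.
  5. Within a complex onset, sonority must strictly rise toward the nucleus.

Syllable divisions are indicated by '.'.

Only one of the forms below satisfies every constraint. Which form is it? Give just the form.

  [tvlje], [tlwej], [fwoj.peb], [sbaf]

[tlwej]

[tvlje] — violates constraint 3: syllable 1 onset /tvlj/ has 4 consonants (> 3) → ill-formed
[tlwej] — σ1 onset /tlw/ (1→4→5 rises), coda /j/ ok → well-formed
[fwoj.peb] — violates constraint 1: contains banned sequence /fw/ → ill-formed
[sbaf] — violates constraint 5: syllable 1 onset /sb/: /s/ (fricative, 2) → /b/ (stop, 1) does not rise → ill-formed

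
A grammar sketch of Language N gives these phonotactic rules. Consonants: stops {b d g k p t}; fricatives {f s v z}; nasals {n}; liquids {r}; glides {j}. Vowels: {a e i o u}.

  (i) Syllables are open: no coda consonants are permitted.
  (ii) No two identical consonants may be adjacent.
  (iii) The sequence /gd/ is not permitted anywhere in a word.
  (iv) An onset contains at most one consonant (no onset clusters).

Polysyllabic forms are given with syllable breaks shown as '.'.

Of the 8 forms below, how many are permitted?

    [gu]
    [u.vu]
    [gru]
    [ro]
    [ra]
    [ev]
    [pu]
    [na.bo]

6

[gu] — σ1 onset /g/, coda /∅/ ok → permitted
[u.vu] — σ1 onset /∅/, coda /∅/ ok; σ2 onset /v/, coda /∅/ ok → permitted
[gru] — violates constraint (iv): syllable 1 onset /gr/ has 2 consonants (> 1) → not permitted
[ro] — σ1 onset /r/, coda /∅/ ok → permitted
[ra] — σ1 onset /r/, coda /∅/ ok → permitted
[ev] — violates constraint (i): syllable 1 coda /v/ has 1 consonant (> 0) → not permitted
[pu] — σ1 onset /p/, coda /∅/ ok → permitted
[na.bo] — σ1 onset /n/, coda /∅/ ok; σ2 onset /b/, coda /∅/ ok → permitted
Permitted: [gu], [u.vu], [ro], [ra], [pu], [na.bo] → 6.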